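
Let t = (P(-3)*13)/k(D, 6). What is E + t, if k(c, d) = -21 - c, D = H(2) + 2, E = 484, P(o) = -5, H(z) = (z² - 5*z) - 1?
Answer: 7809/16 ≈ 488.06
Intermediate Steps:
H(z) = -1 + z² - 5*z
D = -5 (D = (-1 + 2² - 5*2) + 2 = (-1 + 4 - 10) + 2 = -7 + 2 = -5)
t = 65/16 (t = (-5*13)/(-21 - 1*(-5)) = -65/(-21 + 5) = -65/(-16) = -65*(-1/16) = 65/16 ≈ 4.0625)
E + t = 484 + 65/16 = 7809/16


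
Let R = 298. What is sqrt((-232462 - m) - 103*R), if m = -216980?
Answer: 4*I*sqrt(2886) ≈ 214.89*I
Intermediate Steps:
sqrt((-232462 - m) - 103*R) = sqrt((-232462 - 1*(-216980)) - 103*298) = sqrt((-232462 + 216980) - 30694) = sqrt(-15482 - 30694) = sqrt(-46176) = 4*I*sqrt(2886)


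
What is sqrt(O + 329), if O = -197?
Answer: 2*sqrt(33) ≈ 11.489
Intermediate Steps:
sqrt(O + 329) = sqrt(-197 + 329) = sqrt(132) = 2*sqrt(33)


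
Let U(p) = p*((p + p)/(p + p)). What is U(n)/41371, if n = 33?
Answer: 3/3761 ≈ 0.00079766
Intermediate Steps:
U(p) = p (U(p) = p*((2*p)/((2*p))) = p*((2*p)*(1/(2*p))) = p*1 = p)
U(n)/41371 = 33/41371 = 33*(1/41371) = 3/3761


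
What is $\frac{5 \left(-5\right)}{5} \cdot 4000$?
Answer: $-20000$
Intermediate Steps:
$\frac{5 \left(-5\right)}{5} \cdot 4000 = \left(-25\right) \frac{1}{5} \cdot 4000 = \left(-5\right) 4000 = -20000$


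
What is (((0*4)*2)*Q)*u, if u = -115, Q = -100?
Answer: 0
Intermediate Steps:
(((0*4)*2)*Q)*u = (((0*4)*2)*(-100))*(-115) = ((0*2)*(-100))*(-115) = (0*(-100))*(-115) = 0*(-115) = 0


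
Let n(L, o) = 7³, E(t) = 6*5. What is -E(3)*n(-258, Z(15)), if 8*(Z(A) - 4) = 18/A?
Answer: -10290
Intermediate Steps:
Z(A) = 4 + 9/(4*A) (Z(A) = 4 + (18/A)/8 = 4 + 9/(4*A))
E(t) = 30
n(L, o) = 343
-E(3)*n(-258, Z(15)) = -30*343 = -1*10290 = -10290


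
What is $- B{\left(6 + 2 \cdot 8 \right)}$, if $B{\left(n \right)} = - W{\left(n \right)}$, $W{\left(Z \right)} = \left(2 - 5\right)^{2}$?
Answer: $9$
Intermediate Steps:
$W{\left(Z \right)} = 9$ ($W{\left(Z \right)} = \left(-3\right)^{2} = 9$)
$B{\left(n \right)} = -9$ ($B{\left(n \right)} = \left(-1\right) 9 = -9$)
$- B{\left(6 + 2 \cdot 8 \right)} = \left(-1\right) \left(-9\right) = 9$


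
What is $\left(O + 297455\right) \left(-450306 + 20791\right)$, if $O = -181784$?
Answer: $-49682429565$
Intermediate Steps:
$\left(O + 297455\right) \left(-450306 + 20791\right) = \left(-181784 + 297455\right) \left(-450306 + 20791\right) = 115671 \left(-429515\right) = -49682429565$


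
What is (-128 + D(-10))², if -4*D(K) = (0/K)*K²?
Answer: 16384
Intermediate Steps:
D(K) = 0 (D(K) = -0/K*K²/4 = -0*K² = -¼*0 = 0)
(-128 + D(-10))² = (-128 + 0)² = (-128)² = 16384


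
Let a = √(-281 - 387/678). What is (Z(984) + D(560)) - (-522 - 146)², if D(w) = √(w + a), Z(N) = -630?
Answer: -446854 + √(28602560 + 226*I*√14381510)/226 ≈ -4.4683e+5 + 0.3545*I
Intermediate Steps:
a = I*√14381510/226 (a = √(-281 - 387*1/678) = √(-281 - 129/226) = √(-63635/226) = I*√14381510/226 ≈ 16.78*I)
D(w) = √(w + I*√14381510/226)
(Z(984) + D(560)) - (-522 - 146)² = (-630 + √(51076*560 + 226*I*√14381510)/226) - (-522 - 146)² = (-630 + √(28602560 + 226*I*√14381510)/226) - 1*(-668)² = (-630 + √(28602560 + 226*I*√14381510)/226) - 1*446224 = (-630 + √(28602560 + 226*I*√14381510)/226) - 446224 = -446854 + √(28602560 + 226*I*√14381510)/226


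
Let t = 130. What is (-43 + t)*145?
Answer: 12615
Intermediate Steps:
(-43 + t)*145 = (-43 + 130)*145 = 87*145 = 12615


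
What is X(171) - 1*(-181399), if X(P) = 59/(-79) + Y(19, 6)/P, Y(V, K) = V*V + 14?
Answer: 816846209/4503 ≈ 1.8140e+5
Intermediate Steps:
Y(V, K) = 14 + V² (Y(V, K) = V² + 14 = 14 + V²)
X(P) = -59/79 + 375/P (X(P) = 59/(-79) + (14 + 19²)/P = 59*(-1/79) + (14 + 361)/P = -59/79 + 375/P)
X(171) - 1*(-181399) = (-59/79 + 375/171) - 1*(-181399) = (-59/79 + 375*(1/171)) + 181399 = (-59/79 + 125/57) + 181399 = 6512/4503 + 181399 = 816846209/4503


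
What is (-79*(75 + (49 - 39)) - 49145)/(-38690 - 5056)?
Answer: 9310/7291 ≈ 1.2769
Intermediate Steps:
(-79*(75 + (49 - 39)) - 49145)/(-38690 - 5056) = (-79*(75 + 10) - 49145)/(-43746) = (-79*85 - 49145)*(-1/43746) = (-6715 - 49145)*(-1/43746) = -55860*(-1/43746) = 9310/7291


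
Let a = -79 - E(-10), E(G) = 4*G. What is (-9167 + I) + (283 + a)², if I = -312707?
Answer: -262338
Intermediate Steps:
a = -39 (a = -79 - 4*(-10) = -79 - 1*(-40) = -79 + 40 = -39)
(-9167 + I) + (283 + a)² = (-9167 - 312707) + (283 - 39)² = -321874 + 244² = -321874 + 59536 = -262338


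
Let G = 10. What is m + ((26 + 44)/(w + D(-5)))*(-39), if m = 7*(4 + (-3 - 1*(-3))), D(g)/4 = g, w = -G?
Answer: 119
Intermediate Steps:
w = -10 (w = -1*10 = -10)
D(g) = 4*g
m = 28 (m = 7*(4 + (-3 + 3)) = 7*(4 + 0) = 7*4 = 28)
m + ((26 + 44)/(w + D(-5)))*(-39) = 28 + ((26 + 44)/(-10 + 4*(-5)))*(-39) = 28 + (70/(-10 - 20))*(-39) = 28 + (70/(-30))*(-39) = 28 + (70*(-1/30))*(-39) = 28 - 7/3*(-39) = 28 + 91 = 119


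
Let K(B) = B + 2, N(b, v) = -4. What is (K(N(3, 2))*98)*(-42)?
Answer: 8232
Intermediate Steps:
K(B) = 2 + B
(K(N(3, 2))*98)*(-42) = ((2 - 4)*98)*(-42) = -2*98*(-42) = -196*(-42) = 8232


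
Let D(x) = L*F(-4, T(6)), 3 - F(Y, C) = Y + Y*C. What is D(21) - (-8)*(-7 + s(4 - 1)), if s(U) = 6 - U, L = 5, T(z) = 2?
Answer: 43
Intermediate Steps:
F(Y, C) = 3 - Y - C*Y (F(Y, C) = 3 - (Y + Y*C) = 3 - (Y + C*Y) = 3 + (-Y - C*Y) = 3 - Y - C*Y)
D(x) = 75 (D(x) = 5*(3 - 1*(-4) - 1*2*(-4)) = 5*(3 + 4 + 8) = 5*15 = 75)
D(21) - (-8)*(-7 + s(4 - 1)) = 75 - (-8)*(-7 + (6 - (4 - 1))) = 75 - (-8)*(-7 + (6 - 1*3)) = 75 - (-8)*(-7 + (6 - 3)) = 75 - (-8)*(-7 + 3) = 75 - (-8)*(-4) = 75 - 1*32 = 75 - 32 = 43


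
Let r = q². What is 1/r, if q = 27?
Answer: 1/729 ≈ 0.0013717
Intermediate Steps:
r = 729 (r = 27² = 729)
1/r = 1/729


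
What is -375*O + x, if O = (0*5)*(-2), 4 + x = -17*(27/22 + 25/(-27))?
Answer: -5419/594 ≈ -9.1229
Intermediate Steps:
x = -5419/594 (x = -4 - 17*(27/22 + 25/(-27)) = -4 - 17*(27*(1/22) + 25*(-1/27)) = -4 - 17*(27/22 - 25/27) = -4 - 17*179/594 = -4 - 3043/594 = -5419/594 ≈ -9.1229)
O = 0 (O = 0*(-2) = 0)
-375*O + x = -375*0 - 5419/594 = 0 - 5419/594 = -5419/594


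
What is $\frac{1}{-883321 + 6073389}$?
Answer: $\frac{1}{5190068} \approx 1.9268 \cdot 10^{-7}$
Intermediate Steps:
$\frac{1}{-883321 + 6073389} = \frac{1}{5190068}$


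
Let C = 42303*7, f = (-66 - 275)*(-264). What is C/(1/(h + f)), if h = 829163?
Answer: 272190573627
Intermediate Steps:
f = 90024 (f = -341*(-264) = 90024)
C = 296121
C/(1/(h + f)) = 296121/(1/(829163 + 90024)) = 296121/(1/919187) = 296121*919187 = 272190573627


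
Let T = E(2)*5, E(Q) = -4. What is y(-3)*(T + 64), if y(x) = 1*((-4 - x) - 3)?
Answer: -176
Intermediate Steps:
y(x) = -7 - x (y(x) = 1*(-7 - x) = -7 - x)
T = -20 (T = -4*5 = -20)
y(-3)*(T + 64) = (-7 - 1*(-3))*(-20 + 64) = (-7 + 3)*44 = -4*44 = -176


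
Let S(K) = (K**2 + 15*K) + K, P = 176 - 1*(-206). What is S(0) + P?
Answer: 382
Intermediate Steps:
P = 382 (P = 176 + 206 = 382)
S(K) = K**2 + 16*K
S(0) + P = 0*(16 + 0) + 382 = 0*16 + 382 = 0 + 382 = 382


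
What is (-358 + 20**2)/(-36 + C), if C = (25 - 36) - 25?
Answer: -7/12 ≈ -0.58333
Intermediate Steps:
C = -36 (C = -11 - 25 = -36)
(-358 + 20**2)/(-36 + C) = (-358 + 20**2)/(-36 - 36) = (-358 + 400)/(-72) = 42*(-1/72) = -7/12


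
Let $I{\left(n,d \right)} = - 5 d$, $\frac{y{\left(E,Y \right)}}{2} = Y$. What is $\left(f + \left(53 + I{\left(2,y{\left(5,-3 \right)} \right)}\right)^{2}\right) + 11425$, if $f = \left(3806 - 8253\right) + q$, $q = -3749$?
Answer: $10118$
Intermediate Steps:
$y{\left(E,Y \right)} = 2 Y$
$f = -8196$ ($f = \left(3806 - 8253\right) - 3749 = -4447 - 3749 = -8196$)
$\left(f + \left(53 + I{\left(2,y{\left(5,-3 \right)} \right)}\right)^{2}\right) + 11425 = \left(-8196 + \left(53 - 5 \cdot 2 \left(-3\right)\right)^{2}\right) + 11425 = \left(-8196 + \left(53 - -30\right)^{2}\right) + 11425 = \left(-8196 + \left(53 + 30\right)^{2}\right) + 11425 = \left(-8196 + 83^{2}\right) + 11425 = \left(-8196 + 6889\right) + 11425 = -1307 + 11425 = 10118$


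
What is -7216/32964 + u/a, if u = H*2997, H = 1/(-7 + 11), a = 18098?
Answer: -2582851/14550792 ≈ -0.17751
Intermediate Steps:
H = ¼ (H = 1/4 = ¼ ≈ 0.25000)
u = 2997/4 (u = (¼)*2997 = 2997/4 ≈ 749.25)
-7216/32964 + u/a = -7216/32964 + (2997/4)/18098 = -7216*1/32964 + (2997/4)*(1/18098) = -44/201 + 2997/72392 = -2582851/14550792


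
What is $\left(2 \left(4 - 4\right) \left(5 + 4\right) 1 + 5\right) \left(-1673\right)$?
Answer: $-8365$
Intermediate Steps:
$\left(2 \left(4 - 4\right) \left(5 + 4\right) 1 + 5\right) \left(-1673\right) = \left(2 \cdot 0 \cdot 9 \cdot 1 + 5\right) \left(-1673\right) = \left(0 \cdot 9 \cdot 1 + 5\right) \left(-1673\right) = \left(0 \cdot 1 + 5\right) \left(-1673\right) = \left(0 + 5\right) \left(-1673\right) = 5 \left(-1673\right) = -8365$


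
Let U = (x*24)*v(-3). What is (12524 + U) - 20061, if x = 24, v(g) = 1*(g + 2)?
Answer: -8113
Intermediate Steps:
v(g) = 2 + g (v(g) = 1*(2 + g) = 2 + g)
U = -576 (U = (24*24)*(2 - 3) = 576*(-1) = -576)
(12524 + U) - 20061 = (12524 - 576) - 20061 = 11948 - 20061 = -8113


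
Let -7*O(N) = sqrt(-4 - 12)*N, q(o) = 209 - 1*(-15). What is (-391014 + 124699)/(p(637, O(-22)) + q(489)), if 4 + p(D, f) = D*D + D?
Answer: -266315/406626 ≈ -0.65494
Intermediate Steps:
q(o) = 224 (q(o) = 209 + 15 = 224)
O(N) = -4*I*N/7 (O(N) = -sqrt(-4 - 12)*N/7 = -sqrt(-16)*N/7 = -4*I*N/7)
p(D, f) = -4 + D + D**2 (p(D, f) = -4 + (D*D + D) = -4 + (D**2 + D) = -4 + (D + D**2) = -4 + D + D**2)
(-391014 + 124699)/(p(637, O(-22)) + q(489)) = (-391014 + 124699)/((-4 + 637 + 637**2) + 224) = -266315/((-4 + 637 + 405769) + 224) = -266315/(406402 + 224) = -266315/406626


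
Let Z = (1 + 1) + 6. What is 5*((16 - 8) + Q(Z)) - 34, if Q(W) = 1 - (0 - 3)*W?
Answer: 131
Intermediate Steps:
Z = 8 (Z = 2 + 6 = 8)
Q(W) = 1 + 3*W (Q(W) = 1 - (-3)*W = 1 + 3*W)
5*((16 - 8) + Q(Z)) - 34 = 5*((16 - 8) + (1 + 3*8)) - 34 = 5*(8 + (1 + 24)) - 34 = 5*(8 + 25) - 34 = 5*33 - 34 = 165 - 34 = 131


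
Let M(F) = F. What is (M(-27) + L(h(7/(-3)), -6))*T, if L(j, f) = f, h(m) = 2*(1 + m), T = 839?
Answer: -27687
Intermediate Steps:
h(m) = 2 + 2*m
(M(-27) + L(h(7/(-3)), -6))*T = (-27 - 6)*839 = -33*839 = -27687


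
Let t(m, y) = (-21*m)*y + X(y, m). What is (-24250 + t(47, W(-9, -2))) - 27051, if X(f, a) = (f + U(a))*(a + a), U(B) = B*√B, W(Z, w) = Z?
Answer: -43264 + 4418*√47 ≈ -12976.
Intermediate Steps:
U(B) = B^(3/2)
X(f, a) = 2*a*(f + a^(3/2)) (X(f, a) = (f + a^(3/2))*(a + a) = (f + a^(3/2))*(2*a) = 2*a*(f + a^(3/2)))
t(m, y) = -21*m*y + 2*m*(y + m^(3/2)) (t(m, y) = (-21*m)*y + 2*m*(y + m^(3/2)) = -21*m*y + 2*m*(y + m^(3/2)))
(-24250 + t(47, W(-9, -2))) - 27051 = (-24250 + 47*(-19*(-9) + 2*47^(3/2))) - 27051 = (-24250 + 47*(171 + 2*(47*√47))) - 27051 = (-24250 + 47*(171 + 94*√47)) - 27051 = (-24250 + (8037 + 4418*√47)) - 27051 = (-16213 + 4418*√47) - 27051 = -43264 + 4418*√47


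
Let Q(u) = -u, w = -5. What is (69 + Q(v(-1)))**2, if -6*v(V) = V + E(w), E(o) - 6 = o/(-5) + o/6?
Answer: 6325225/1296 ≈ 4880.6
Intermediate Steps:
E(o) = 6 - o/30 (E(o) = 6 + (o/(-5) + o/6) = 6 + (o*(-1/5) + o*(1/6)) = 6 + (-o/5 + o/6) = 6 - o/30)
v(V) = -37/36 - V/6 (v(V) = -(V + (6 - 1/30*(-5)))/6 = -(V + (6 + 1/6))/6 = -(V + 37/6)/6 = -(37/6 + V)/6 = -37/36 - V/6)
(69 + Q(v(-1)))**2 = (69 - (-37/36 - 1/6*(-1)))**2 = (69 - (-37/36 + 1/6))**2 = (69 - 1*(-31/36))**2 = (69 + 31/36)**2 = (2515/36)**2 = 6325225/1296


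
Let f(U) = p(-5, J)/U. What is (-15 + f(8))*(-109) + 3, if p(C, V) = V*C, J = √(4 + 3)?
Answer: 1638 + 545*√7/8 ≈ 1818.2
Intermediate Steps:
J = √7 ≈ 2.6458
p(C, V) = C*V
f(U) = -5*√7/U (f(U) = (-5*√7)/U = -5*√7/U)
(-15 + f(8))*(-109) + 3 = (-15 - 5*√7/8)*(-109) + 3 = (1635 + 545*√7/8) + 3 = 1638 + 545*√7/8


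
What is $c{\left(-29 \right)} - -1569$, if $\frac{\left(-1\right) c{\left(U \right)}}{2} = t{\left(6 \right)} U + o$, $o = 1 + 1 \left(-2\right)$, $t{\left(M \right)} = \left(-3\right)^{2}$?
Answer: $2093$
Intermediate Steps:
$t{\left(M \right)} = 9$
$o = -1$ ($o = 1 - 2 = -1$)
$c{\left(U \right)} = 2 - 18 U$ ($c{\left(U \right)} = - 2 \left(9 U - 1\right) = - 2 \left(-1 + 9 U\right) = 2 - 18 U$)
$c{\left(-29 \right)} - -1569 = \left(2 - -522\right) - -1569 = \left(2 + 522\right) + 1569 = 524 + 1569 = 2093$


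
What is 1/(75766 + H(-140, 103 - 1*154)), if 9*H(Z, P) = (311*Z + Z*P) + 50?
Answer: 9/645544 ≈ 1.3942e-5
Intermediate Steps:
H(Z, P) = 50/9 + 311*Z/9 + P*Z/9 (H(Z, P) = ((311*Z + Z*P) + 50)/9 = ((311*Z + P*Z) + 50)/9 = (50 + 311*Z + P*Z)/9 = 50/9 + 311*Z/9 + P*Z/9)
1/(75766 + H(-140, 103 - 1*154)) = 1/(75766 + (50/9 + (311/9)*(-140) + (⅑)*(103 - 1*154)*(-140))) = 1/(75766 + (50/9 - 43540/9 + (⅑)*(103 - 154)*(-140))) = 1/(75766 + (50/9 - 43540/9 + (⅑)*(-51)*(-140))) = 1/(75766 + (50/9 - 43540/9 + 2380/3)) = 1/(75766 - 36350/9) = 1/(645544/9) = 9/645544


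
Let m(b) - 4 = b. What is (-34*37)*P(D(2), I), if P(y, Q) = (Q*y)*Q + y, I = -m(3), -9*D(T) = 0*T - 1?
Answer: -62900/9 ≈ -6988.9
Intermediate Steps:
D(T) = 1/9 (D(T) = -(0*T - 1)/9 = -(0 - 1)/9 = -1/9*(-1) = 1/9)
m(b) = 4 + b
I = -7 (I = -(4 + 3) = -1*7 = -7)
P(y, Q) = y + y*Q**2 (P(y, Q) = y*Q**2 + y = y + y*Q**2)
(-34*37)*P(D(2), I) = (-34*37)*((1 + (-7)**2)/9) = -1258*(1 + 49)/9 = -1258*50/9 = -62900/9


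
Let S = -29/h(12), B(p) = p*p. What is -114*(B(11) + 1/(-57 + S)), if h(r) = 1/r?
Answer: -1862152/135 ≈ -13794.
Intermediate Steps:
B(p) = p²
S = -348 (S = -29/(1/12) = -29/1/12 = -29*12 = -348)
-114*(B(11) + 1/(-57 + S)) = -114*(11² + 1/(-57 - 348)) = -114*(121 + 1/(-405)) = -114*(121 - 1/405) = -114*49004/405 = -1862152/135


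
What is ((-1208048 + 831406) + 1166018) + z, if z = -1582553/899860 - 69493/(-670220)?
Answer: 11901873963542963/15077604230 ≈ 7.8937e+5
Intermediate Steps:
z = -24953117517/15077604230 (z = -1582553*1/899860 - 69493*(-1/670220) = -1582553/899860 + 69493/670220 = -24953117517/15077604230 ≈ -1.6550)
((-1208048 + 831406) + 1166018) + z = ((-1208048 + 831406) + 1166018) - 24953117517/15077604230 = (-376642 + 1166018) - 24953117517/15077604230 = 789376 - 24953117517/15077604230 = 11901873963542963/15077604230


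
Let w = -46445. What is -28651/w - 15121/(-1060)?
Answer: 20933283/1406620 ≈ 14.882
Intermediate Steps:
-28651/w - 15121/(-1060) = -28651/(-46445) - 15121/(-1060) = -28651*(-1/46445) - 15121*(-1/1060) = 4093/6635 + 15121/1060 = 20933283/1406620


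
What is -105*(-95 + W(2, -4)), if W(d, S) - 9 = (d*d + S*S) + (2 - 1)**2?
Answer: 6825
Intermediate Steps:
W(d, S) = 10 + S**2 + d**2 (W(d, S) = 9 + ((d*d + S*S) + (2 - 1)**2) = 9 + ((d**2 + S**2) + 1**2) = 9 + ((S**2 + d**2) + 1) = 9 + (1 + S**2 + d**2) = 10 + S**2 + d**2)
-105*(-95 + W(2, -4)) = -105*(-95 + (10 + (-4)**2 + 2**2)) = -105*(-95 + (10 + 16 + 4)) = -105*(-95 + 30) = -105*(-65) = 6825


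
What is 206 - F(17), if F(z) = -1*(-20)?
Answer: 186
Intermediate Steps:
F(z) = 20
206 - F(17) = 206 - 1*20 = 206 - 20 = 186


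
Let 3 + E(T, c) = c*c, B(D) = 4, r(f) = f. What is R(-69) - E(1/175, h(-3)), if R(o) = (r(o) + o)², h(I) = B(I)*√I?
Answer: 19095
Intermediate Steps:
h(I) = 4*√I
E(T, c) = -3 + c² (E(T, c) = -3 + c*c = -3 + c²)
R(o) = 4*o² (R(o) = (o + o)² = (2*o)² = 4*o²)
R(-69) - E(1/175, h(-3)) = 4*(-69)² - (-3 + (4*√(-3))²) = 4*4761 - (-3 + (4*(I*√3))²) = 19044 - (-3 + (4*I*√3)²) = 19044 - (-3 - 48) = 19044 - 1*(-51) = 19044 + 51 = 19095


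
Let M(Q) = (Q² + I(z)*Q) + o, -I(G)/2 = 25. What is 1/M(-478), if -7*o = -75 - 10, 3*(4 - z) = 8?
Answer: 7/1766773 ≈ 3.9620e-6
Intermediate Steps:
z = 4/3 (z = 4 - ⅓*8 = 4 - 8/3 = 4/3 ≈ 1.3333)
I(G) = -50 (I(G) = -2*25 = -50)
o = 85/7 (o = -(-75 - 10)/7 = -⅐*(-85) = 85/7 ≈ 12.143)
M(Q) = 85/7 + Q² - 50*Q (M(Q) = (Q² - 50*Q) + 85/7 = 85/7 + Q² - 50*Q)
1/M(-478) = 1/(85/7 + (-478)² - 50*(-478)) = 1/(85/7 + 228484 + 23900) = 1/(1766773/7) = 7/1766773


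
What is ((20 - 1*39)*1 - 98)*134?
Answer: -15678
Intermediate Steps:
((20 - 1*39)*1 - 98)*134 = ((20 - 39)*1 - 98)*134 = (-19*1 - 98)*134 = (-19 - 98)*134 = -117*134 = -15678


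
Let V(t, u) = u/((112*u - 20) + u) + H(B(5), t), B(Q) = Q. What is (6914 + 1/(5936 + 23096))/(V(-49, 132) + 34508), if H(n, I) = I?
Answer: 9835635201/49020283318 ≈ 0.20064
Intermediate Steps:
V(t, u) = t + u/(-20 + 113*u) (V(t, u) = u/((112*u - 20) + u) + t = u/((-20 + 112*u) + u) + t = u/(-20 + 113*u) + t = t + u/(-20 + 113*u))
(6914 + 1/(5936 + 23096))/(V(-49, 132) + 34508) = (6914 + 1/(5936 + 23096))/((132 - 20*(-49) + 113*(-49)*132)/(-20 + 113*132) + 34508) = (6914 + 1/29032)/((132 + 980 - 730884)/(-20 + 14916) + 34508) = (6914 + 1/29032)/(-729772/14896 + 34508) = 200727249/(29032*((1/14896)*(-729772) + 34508)) = 200727249/(29032*(-182443/3724 + 34508)) = 200727249/(29032*(128325349/3724)) = (200727249/29032)*(3724/128325349) = 9835635201/49020283318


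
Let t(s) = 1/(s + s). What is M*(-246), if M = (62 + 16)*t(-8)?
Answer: 4797/4 ≈ 1199.3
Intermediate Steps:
t(s) = 1/(2*s)
M = -39/8 (M = (62 + 16)*((½)/(-8)) = 78*((½)*(-⅛)) = 78*(-1/16) = -39/8 ≈ -4.8750)
M*(-246) = -39/8*(-246) = 4797/4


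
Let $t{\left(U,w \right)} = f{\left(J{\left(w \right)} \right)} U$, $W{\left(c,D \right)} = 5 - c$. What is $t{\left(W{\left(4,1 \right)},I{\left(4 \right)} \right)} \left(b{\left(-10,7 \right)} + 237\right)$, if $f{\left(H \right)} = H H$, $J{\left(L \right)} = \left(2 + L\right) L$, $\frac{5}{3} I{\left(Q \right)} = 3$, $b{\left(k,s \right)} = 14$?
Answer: $\frac{7339491}{625} \approx 11743.0$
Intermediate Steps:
$I{\left(Q \right)} = \frac{9}{5}$ ($I{\left(Q \right)} = \frac{3}{5} \cdot 3 = \frac{9}{5}$)
$J{\left(L \right)} = L \left(2 + L\right)$
$f{\left(H \right)} = H^{2}$
$t{\left(U,w \right)} = U w^{2} \left(2 + w\right)^{2}$ ($t{\left(U,w \right)} = \left(w \left(2 + w\right)\right)^{2} U = w^{2} \left(2 + w\right)^{2} U = U w^{2} \left(2 + w\right)^{2}$)
$t{\left(W{\left(4,1 \right)},I{\left(4 \right)} \right)} \left(b{\left(-10,7 \right)} + 237\right) = \left(5 - 4\right) \left(\frac{9}{5}\right)^{2} \left(2 + \frac{9}{5}\right)^{2} \left(14 + 237\right) = \left(5 - 4\right) \frac{81}{25} \left(\frac{19}{5}\right)^{2} \cdot 251 = 1 \cdot \frac{81}{25} \cdot \frac{361}{25} \cdot 251 = \frac{29241}{625} \cdot 251 = \frac{7339491}{625}$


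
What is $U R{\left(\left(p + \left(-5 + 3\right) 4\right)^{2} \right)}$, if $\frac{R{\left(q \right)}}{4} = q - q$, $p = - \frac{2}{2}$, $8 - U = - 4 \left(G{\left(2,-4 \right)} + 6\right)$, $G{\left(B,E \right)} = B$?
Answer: $0$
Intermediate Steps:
$U = 40$ ($U = 8 - - 4 \left(2 + 6\right) = 8 - \left(-4\right) 8 = 8 - -32 = 8 + 32 = 40$)
$p = -1$ ($p = \left(-2\right) \frac{1}{2} = -1$)
$R{\left(q \right)} = 0$ ($R{\left(q \right)} = 4 \left(q - q\right) = 4 \cdot 0 = 0$)
$U R{\left(\left(p + \left(-5 + 3\right) 4\right)^{2} \right)} = 40 \cdot 0 = 0$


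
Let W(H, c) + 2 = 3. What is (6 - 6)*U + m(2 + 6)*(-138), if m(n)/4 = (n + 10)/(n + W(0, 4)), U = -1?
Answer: -1104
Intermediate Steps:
W(H, c) = 1 (W(H, c) = -2 + 3 = 1)
m(n) = 4*(10 + n)/(1 + n) (m(n) = 4*((n + 10)/(n + 1)) = 4*((10 + n)/(1 + n)) = 4*(10 + n)/(1 + n))
(6 - 6)*U + m(2 + 6)*(-138) = (6 - 6)*(-1) + (4*(10 + (2 + 6))/(1 + (2 + 6)))*(-138) = 0*(-1) + (4*(10 + 8)/(1 + 8))*(-138) = 0 + (4*18/9)*(-138) = 0 + (4*(⅑)*18)*(-138) = 0 + 8*(-138) = 0 - 1104 = -1104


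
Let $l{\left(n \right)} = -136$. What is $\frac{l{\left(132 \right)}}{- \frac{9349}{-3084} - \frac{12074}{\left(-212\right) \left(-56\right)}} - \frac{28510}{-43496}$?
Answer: $- \frac{788534188669}{11794310116} \approx -66.857$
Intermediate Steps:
$\frac{l{\left(132 \right)}}{- \frac{9349}{-3084} - \frac{12074}{\left(-212\right) \left(-56\right)}} - \frac{28510}{-43496} = - \frac{136}{- \frac{9349}{-3084} - \frac{12074}{\left(-212\right) \left(-56\right)}} - \frac{28510}{-43496} = - \frac{136}{\left(-9349\right) \left(- \frac{1}{3084}\right) - \frac{12074}{11872}} - - \frac{14255}{21748} = - \frac{136}{\frac{9349}{3084} - \frac{6037}{5936}} + \frac{14255}{21748} = - \frac{136}{\frac{9219389}{4576656}} + \frac{14255}{21748} = \left(-136\right) \frac{4576656}{9219389} + \frac{14255}{21748} = - \frac{36613248}{542317} + \frac{14255}{21748} = - \frac{788534188669}{11794310116}$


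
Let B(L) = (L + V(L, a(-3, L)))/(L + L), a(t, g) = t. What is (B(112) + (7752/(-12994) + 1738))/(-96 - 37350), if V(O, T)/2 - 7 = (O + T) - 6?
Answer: -632662211/13624053072 ≈ -0.046437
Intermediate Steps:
V(O, T) = 2 + 2*O + 2*T (V(O, T) = 14 + 2*((O + T) - 6) = 14 + 2*(-6 + O + T) = 14 + (-12 + 2*O + 2*T) = 2 + 2*O + 2*T)
B(L) = (-4 + 3*L)/(2*L) (B(L) = (L + (2 + 2*L + 2*(-3)))/(L + L) = (L + (2 + 2*L - 6))/((2*L)) = (L + (-4 + 2*L))*(1/(2*L)) = (-4 + 3*L)*(1/(2*L)) = (-4 + 3*L)/(2*L))
(B(112) + (7752/(-12994) + 1738))/(-96 - 37350) = ((3/2 - 2/112) + (7752/(-12994) + 1738))/(-96 - 37350) = ((3/2 - 2*1/112) + (7752*(-1/12994) + 1738))/(-37446) = ((3/2 - 1/56) + (-3876/6497 + 1738))*(-1/37446) = (83/56 + 11287910/6497)*(-1/37446) = (632662211/363832)*(-1/37446) = -632662211/13624053072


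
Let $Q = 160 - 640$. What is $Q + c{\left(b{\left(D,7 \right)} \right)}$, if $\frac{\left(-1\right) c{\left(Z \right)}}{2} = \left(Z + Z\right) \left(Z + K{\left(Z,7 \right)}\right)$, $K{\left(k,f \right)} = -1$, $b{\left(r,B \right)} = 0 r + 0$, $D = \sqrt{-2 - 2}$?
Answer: $-480$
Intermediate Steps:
$D = 2 i$ ($D = \sqrt{-4} = 2 i \approx 2.0 i$)
$b{\left(r,B \right)} = 0$ ($b{\left(r,B \right)} = 0 + 0 = 0$)
$c{\left(Z \right)} = - 4 Z \left(-1 + Z\right)$ ($c{\left(Z \right)} = - 2 \left(Z + Z\right) \left(Z - 1\right) = - 2 \cdot 2 Z \left(-1 + Z\right) = - 4 Z \left(-1 + Z\right)$)
$Q = -480$ ($Q = 160 - 640 = -480$)
$Q + c{\left(b{\left(D,7 \right)} \right)} = -480 + 4 \cdot 0 \left(1 - 0\right) = -480 + 4 \cdot 0 \left(1 + 0\right) = -480 + 4 \cdot 0 \cdot 1 = -480 + 0 = -480$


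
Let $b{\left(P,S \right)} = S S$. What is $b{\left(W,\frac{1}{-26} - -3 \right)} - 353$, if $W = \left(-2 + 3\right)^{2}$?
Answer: $- \frac{232699}{676} \approx -344.23$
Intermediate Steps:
$W = 1$ ($W = 1^{2} = 1$)
$b{\left(P,S \right)} = S^{2}$
$b{\left(W,\frac{1}{-26} - -3 \right)} - 353 = \left(\frac{1}{-26} - -3\right)^{2} - 353 = \left(- \frac{1}{26} + 3\right)^{2} - 353 = \left(\frac{77}{26}\right)^{2} - 353 = \frac{5929}{676} - 353 = - \frac{232699}{676}$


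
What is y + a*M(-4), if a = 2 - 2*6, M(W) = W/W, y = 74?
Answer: 64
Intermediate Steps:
M(W) = 1
a = -10 (a = 2 - 12 = -10)
y + a*M(-4) = 74 - 10*1 = 74 - 10 = 64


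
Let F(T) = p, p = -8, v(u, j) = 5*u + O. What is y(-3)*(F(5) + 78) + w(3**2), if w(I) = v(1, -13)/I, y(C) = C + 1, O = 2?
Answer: -1253/9 ≈ -139.22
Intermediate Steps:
v(u, j) = 2 + 5*u (v(u, j) = 5*u + 2 = 2 + 5*u)
y(C) = 1 + C
F(T) = -8
w(I) = 7/I (w(I) = (2 + 5*1)/I = (2 + 5)/I = 7/I)
y(-3)*(F(5) + 78) + w(3**2) = (1 - 3)*(-8 + 78) + 7/(3**2) = -2*70 + 7/9 = -140 + 7*(1/9) = -140 + 7/9 = -1253/9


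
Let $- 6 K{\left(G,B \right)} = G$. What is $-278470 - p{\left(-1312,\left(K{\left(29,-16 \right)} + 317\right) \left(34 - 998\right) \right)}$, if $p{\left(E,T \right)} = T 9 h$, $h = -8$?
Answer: $-21945334$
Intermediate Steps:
$K{\left(G,B \right)} = - \frac{G}{6}$
$p{\left(E,T \right)} = - 72 T$ ($p{\left(E,T \right)} = T 9 \left(-8\right) = 9 T \left(-8\right) = - 72 T$)
$-278470 - p{\left(-1312,\left(K{\left(29,-16 \right)} + 317\right) \left(34 - 998\right) \right)} = -278470 - - 72 \left(\left(- \frac{1}{6}\right) 29 + 317\right) \left(34 - 998\right) = -278470 - - 72 \left(- \frac{29}{6} + 317\right) \left(-964\right) = -278470 - - 72 \cdot \frac{1873}{6} \left(-964\right) = -278470 - \left(-72\right) \left(- \frac{902786}{3}\right) = -278470 - 21666864 = -21945334$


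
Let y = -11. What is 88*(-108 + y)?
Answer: -10472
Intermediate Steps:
88*(-108 + y) = 88*(-108 - 11) = 88*(-119) = -10472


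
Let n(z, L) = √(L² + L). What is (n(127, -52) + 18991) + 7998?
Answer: 26989 + 2*√663 ≈ 27041.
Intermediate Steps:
n(z, L) = √(L + L²)
(n(127, -52) + 18991) + 7998 = (√(-52*(1 - 52)) + 18991) + 7998 = (√(-52*(-51)) + 18991) + 7998 = (√2652 + 18991) + 7998 = (2*√663 + 18991) + 7998 = (18991 + 2*√663) + 7998 = 26989 + 2*√663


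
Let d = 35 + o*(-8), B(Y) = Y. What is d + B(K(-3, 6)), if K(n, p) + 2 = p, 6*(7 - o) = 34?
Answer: 85/3 ≈ 28.333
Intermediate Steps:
o = 4/3 (o = 7 - ⅙*34 = 7 - 17/3 = 4/3 ≈ 1.3333)
K(n, p) = -2 + p
d = 73/3 (d = 35 + (4/3)*(-8) = 35 - 32/3 = 73/3 ≈ 24.333)
d + B(K(-3, 6)) = 73/3 + (-2 + 6) = 73/3 + 4 = 85/3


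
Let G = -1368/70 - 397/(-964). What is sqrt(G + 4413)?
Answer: sqrt(1250481487465)/16870 ≈ 66.286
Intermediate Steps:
G = -645481/33740 (G = -1368*1/70 - 397*(-1/964) = -684/35 + 397/964 = -645481/33740 ≈ -19.131)
sqrt(G + 4413) = sqrt(-645481/33740 + 4413) = sqrt(148249139/33740) = sqrt(1250481487465)/16870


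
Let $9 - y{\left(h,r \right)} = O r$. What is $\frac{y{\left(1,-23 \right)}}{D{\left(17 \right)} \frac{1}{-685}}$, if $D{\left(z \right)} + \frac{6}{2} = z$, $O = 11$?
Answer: $- \frac{89735}{7} \approx -12819.0$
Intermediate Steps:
$D{\left(z \right)} = -3 + z$
$y{\left(h,r \right)} = 9 - 11 r$
$\frac{y{\left(1,-23 \right)}}{D{\left(17 \right)} \frac{1}{-685}} = \frac{9 - -253}{\left(-3 + 17\right) \frac{1}{-685}} = \frac{9 + 253}{14 \left(- \frac{1}{685}\right)} = \frac{262}{- \frac{14}{685}} = 262 \left(- \frac{685}{14}\right) = - \frac{89735}{7}$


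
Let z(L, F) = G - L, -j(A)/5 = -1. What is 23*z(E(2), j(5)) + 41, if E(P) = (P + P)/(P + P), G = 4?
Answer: 110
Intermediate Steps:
j(A) = 5 (j(A) = -5*(-1) = 5)
E(P) = 1 (E(P) = (2*P)/((2*P)) = (2*P)*(1/(2*P)) = 1)
z(L, F) = 4 - L
23*z(E(2), j(5)) + 41 = 23*(4 - 1*1) + 41 = 23*(4 - 1) + 41 = 23*3 + 41 = 69 + 41 = 110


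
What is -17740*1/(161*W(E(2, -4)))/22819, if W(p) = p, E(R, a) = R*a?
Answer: 4435/7347718 ≈ 0.00060359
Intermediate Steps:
-17740*1/(161*W(E(2, -4)))/22819 = -17740/(((2*(-4))*23)*7)/22819 = -17740/(-8*23*7)*(1/22819) = -17740/((-184*7))*(1/22819) = -17740/(-1288)*(1/22819) = -17740*(-1/1288)*(1/22819) = (4435/322)*(1/22819) = 4435/7347718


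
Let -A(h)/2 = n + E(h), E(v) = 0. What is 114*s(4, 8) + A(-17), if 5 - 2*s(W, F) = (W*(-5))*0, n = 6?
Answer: 273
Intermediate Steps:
s(W, F) = 5/2 (s(W, F) = 5/2 - W*(-5)*0/2 = 5/2 - (-5*W)*0/2 = 5/2 - 1/2*0 = 5/2 + 0 = 5/2)
A(h) = -12 (A(h) = -2*(6 + 0) = -2*6 = -12)
114*s(4, 8) + A(-17) = 114*(5/2) - 12 = 285 - 12 = 273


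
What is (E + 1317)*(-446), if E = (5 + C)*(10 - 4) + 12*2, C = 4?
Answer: -622170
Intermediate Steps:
E = 78 (E = (5 + 4)*(10 - 4) + 12*2 = 9*6 + 24 = 54 + 24 = 78)
(E + 1317)*(-446) = (78 + 1317)*(-446) = 1395*(-446) = -622170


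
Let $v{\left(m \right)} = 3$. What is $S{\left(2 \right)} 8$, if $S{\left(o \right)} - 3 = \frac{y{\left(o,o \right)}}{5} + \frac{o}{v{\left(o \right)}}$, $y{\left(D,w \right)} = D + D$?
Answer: $\frac{536}{15} \approx 35.733$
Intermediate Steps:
$y{\left(D,w \right)} = 2 D$
$S{\left(o \right)} = 3 + \frac{11 o}{15}$ ($S{\left(o \right)} = 3 + \left(\frac{2 o}{5} + \frac{o}{3}\right) = 3 + \frac{11 o}{15}$)
$S{\left(2 \right)} 8 = \left(3 + \frac{11}{15} \cdot 2\right) 8 = \left(3 + \frac{22}{15}\right) 8 = \frac{67}{15} \cdot 8 = \frac{536}{15}$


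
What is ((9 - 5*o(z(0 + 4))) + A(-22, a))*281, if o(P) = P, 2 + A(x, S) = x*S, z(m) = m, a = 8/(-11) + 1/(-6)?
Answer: 5620/3 ≈ 1873.3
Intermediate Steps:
a = -59/66 (a = 8*(-1/11) + 1*(-⅙) = -8/11 - ⅙ = -59/66 ≈ -0.89394)
A(x, S) = -2 + S*x (A(x, S) = -2 + x*S = -2 + S*x)
((9 - 5*o(z(0 + 4))) + A(-22, a))*281 = ((9 - 5*(0 + 4)) + (-2 - 59/66*(-22)))*281 = ((9 - 5*4) + (-2 + 59/3))*281 = ((9 - 20) + 53/3)*281 = (-11 + 53/3)*281 = (20/3)*281 = 5620/3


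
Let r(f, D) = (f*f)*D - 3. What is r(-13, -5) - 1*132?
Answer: -980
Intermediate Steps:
r(f, D) = -3 + D*f**2 (r(f, D) = f**2*D - 3 = D*f**2 - 3 = -3 + D*f**2)
r(-13, -5) - 1*132 = (-3 - 5*(-13)**2) - 1*132 = (-3 - 5*169) - 132 = (-3 - 845) - 132 = -848 - 132 = -980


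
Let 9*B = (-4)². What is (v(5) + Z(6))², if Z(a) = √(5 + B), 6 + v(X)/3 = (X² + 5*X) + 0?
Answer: (396 + √61)²/9 ≈ 18118.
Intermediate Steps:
B = 16/9 (B = (⅑)*(-4)² = (⅑)*16 = 16/9 ≈ 1.7778)
v(X) = -18 + 3*X² + 15*X (v(X) = -18 + 3*((X² + 5*X) + 0) = -18 + 3*(X² + 5*X) = -18 + (3*X² + 15*X) = -18 + 3*X² + 15*X)
Z(a) = √61/3 (Z(a) = √(5 + 16/9) = √(61/9) = √61/3)
(v(5) + Z(6))² = ((-18 + 3*5² + 15*5) + √61/3)² = ((-18 + 3*25 + 75) + √61/3)² = ((-18 + 75 + 75) + √61/3)² = (132 + √61/3)²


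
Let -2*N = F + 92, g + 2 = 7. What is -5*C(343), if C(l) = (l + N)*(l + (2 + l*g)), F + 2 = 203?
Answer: -2023950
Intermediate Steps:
F = 201 (F = -2 + 203 = 201)
g = 5 (g = -2 + 7 = 5)
N = -293/2 (N = -(201 + 92)/2 = -½*293 = -293/2 ≈ -146.50)
C(l) = (2 + 6*l)*(-293/2 + l) (C(l) = (l - 293/2)*(l + (2 + l*5)) = (-293/2 + l)*(l + (2 + 5*l)) = (-293/2 + l)*(2 + 6*l) = (2 + 6*l)*(-293/2 + l))
-5*C(343) = -5*(-293 - 877*343 + 6*343²) = -5*(-293 - 300811 + 6*117649) = -5*(-293 - 300811 + 705894) = -5*404790 = -2023950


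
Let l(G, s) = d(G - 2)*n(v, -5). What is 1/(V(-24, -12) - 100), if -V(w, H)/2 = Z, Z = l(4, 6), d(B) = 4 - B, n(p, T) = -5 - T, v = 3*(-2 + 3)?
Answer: -1/100 ≈ -0.010000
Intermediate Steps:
v = 3 (v = 3*1 = 3)
l(G, s) = 0 (l(G, s) = (4 - (G - 2))*(-5 - 1*(-5)) = (4 - (-2 + G))*(-5 + 5) = (4 + (2 - G))*0 = (6 - G)*0 = 0)
Z = 0
V(w, H) = 0 (V(w, H) = -2*0 = 0)
1/(V(-24, -12) - 100) = 1/(0 - 100) = 1/(-100) = -1/100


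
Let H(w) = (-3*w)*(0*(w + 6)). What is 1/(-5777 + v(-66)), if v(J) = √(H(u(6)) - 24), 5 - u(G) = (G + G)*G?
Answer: -5777/33373753 - 2*I*√6/33373753 ≈ -0.0001731 - 1.4679e-7*I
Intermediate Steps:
u(G) = 5 - 2*G² (u(G) = 5 - (G + G)*G = 5 - 2*G*G = 5 - 2*G²)
H(w) = 0 (H(w) = (-3*w)*(0*(6 + w)) = -3*w*0 = 0)
v(J) = 2*I*√6 (v(J) = √(0 - 24) = √(-24) = 2*I*√6)
1/(-5777 + v(-66)) = 1/(-5777 + 2*I*√6)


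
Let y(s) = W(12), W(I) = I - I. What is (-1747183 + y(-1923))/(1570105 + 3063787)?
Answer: -1747183/4633892 ≈ -0.37704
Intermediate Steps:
W(I) = 0
y(s) = 0
(-1747183 + y(-1923))/(1570105 + 3063787) = (-1747183 + 0)/(1570105 + 3063787) = -1747183/4633892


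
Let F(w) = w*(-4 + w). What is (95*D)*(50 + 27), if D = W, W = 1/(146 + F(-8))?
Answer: 665/22 ≈ 30.227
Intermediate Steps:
W = 1/242 (W = 1/(146 - 8*(-4 - 8)) = 1/(146 - 8*(-12)) = 1/(146 + 96) = 1/242 ≈ 0.0041322)
D = 1/242 ≈ 0.0041322
(95*D)*(50 + 27) = (95*(1/242))*(50 + 27) = (95/242)*77 = 665/22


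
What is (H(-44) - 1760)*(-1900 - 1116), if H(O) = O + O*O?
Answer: -398112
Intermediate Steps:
H(O) = O + O²
(H(-44) - 1760)*(-1900 - 1116) = (-44*(1 - 44) - 1760)*(-1900 - 1116) = (-44*(-43) - 1760)*(-3016) = (1892 - 1760)*(-3016) = 132*(-3016) = -398112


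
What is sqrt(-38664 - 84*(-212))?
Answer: 2*I*sqrt(5214) ≈ 144.42*I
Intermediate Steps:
sqrt(-38664 - 84*(-212)) = sqrt(-38664 + 17808) = sqrt(-20856) = 2*I*sqrt(5214)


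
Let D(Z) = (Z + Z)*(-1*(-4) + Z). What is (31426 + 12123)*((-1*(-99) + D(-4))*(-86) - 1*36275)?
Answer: -1950516161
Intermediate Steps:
D(Z) = 2*Z*(4 + Z) (D(Z) = (2*Z)*(4 + Z) = 2*Z*(4 + Z))
(31426 + 12123)*((-1*(-99) + D(-4))*(-86) - 1*36275) = (31426 + 12123)*((-1*(-99) + 2*(-4)*(4 - 4))*(-86) - 1*36275) = 43549*((99 + 2*(-4)*0)*(-86) - 36275) = 43549*((99 + 0)*(-86) - 36275) = 43549*(99*(-86) - 36275) = 43549*(-8514 - 36275) = 43549*(-44789) = -1950516161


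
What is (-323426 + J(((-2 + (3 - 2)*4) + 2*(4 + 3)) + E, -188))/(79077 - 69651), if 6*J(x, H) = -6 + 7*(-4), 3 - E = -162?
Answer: -970295/28278 ≈ -34.313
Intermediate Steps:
E = 165 (E = 3 - 1*(-162) = 3 + 162 = 165)
J(x, H) = -17/3 (J(x, H) = (-6 + 7*(-4))/6 = (-6 - 28)/6 = (⅙)*(-34) = -17/3)
(-323426 + J(((-2 + (3 - 2)*4) + 2*(4 + 3)) + E, -188))/(79077 - 69651) = (-323426 - 17/3)/(79077 - 69651) = -970295/3/9426 = -970295/3*1/9426 = -970295/28278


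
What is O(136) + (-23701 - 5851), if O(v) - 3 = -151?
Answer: -29700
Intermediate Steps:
O(v) = -148 (O(v) = 3 - 151 = -148)
O(136) + (-23701 - 5851) = -148 + (-23701 - 5851) = -148 - 29552 = -29700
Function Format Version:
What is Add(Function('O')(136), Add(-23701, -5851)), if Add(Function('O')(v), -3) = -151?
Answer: -29700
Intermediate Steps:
Function('O')(v) = -148 (Function('O')(v) = Add(3, -151) = -148)
Add(Function('O')(136), Add(-23701, -5851)) = Add(-148, Add(-23701, -5851)) = Add(-148, -29552) = -29700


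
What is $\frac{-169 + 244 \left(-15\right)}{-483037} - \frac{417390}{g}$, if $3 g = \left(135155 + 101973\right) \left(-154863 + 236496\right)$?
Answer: $\frac{12252484713601}{1558395707997148} \approx 0.0078622$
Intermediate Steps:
$g = 6452490008$ ($g = \frac{\left(135155 + 101973\right) \left(-154863 + 236496\right)}{3} = \frac{237128 \cdot 81633}{3} = \frac{1}{3} \cdot 19357470024 = 6452490008$)
$\frac{-169 + 244 \left(-15\right)}{-483037} - \frac{417390}{g} = \frac{-169 + 244 \left(-15\right)}{-483037} - \frac{417390}{6452490008} = \left(-169 - 3660\right) \left(- \frac{1}{483037}\right) - \frac{208695}{3226245004} = \left(-3829\right) \left(- \frac{1}{483037}\right) - \frac{208695}{3226245004} = \frac{3829}{483037} - \frac{208695}{3226245004} = \frac{12252484713601}{1558395707997148}$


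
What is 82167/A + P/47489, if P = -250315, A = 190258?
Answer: -3363261739/695012474 ≈ -4.8391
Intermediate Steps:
82167/A + P/47489 = 82167/190258 - 250315/47489 = 82167*(1/190258) - 250315*1/47489 = 82167/190258 - 19255/3653 = -3363261739/695012474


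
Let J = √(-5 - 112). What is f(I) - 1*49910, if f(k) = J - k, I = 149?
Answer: -50059 + 3*I*√13 ≈ -50059.0 + 10.817*I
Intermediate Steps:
J = 3*I*√13 (J = √(-117) = 3*I*√13 ≈ 10.817*I)
f(k) = -k + 3*I*√13 (f(k) = 3*I*√13 - k = -k + 3*I*√13)
f(I) - 1*49910 = (-1*149 + 3*I*√13) - 1*49910 = (-149 + 3*I*√13) - 49910 = -50059 + 3*I*√13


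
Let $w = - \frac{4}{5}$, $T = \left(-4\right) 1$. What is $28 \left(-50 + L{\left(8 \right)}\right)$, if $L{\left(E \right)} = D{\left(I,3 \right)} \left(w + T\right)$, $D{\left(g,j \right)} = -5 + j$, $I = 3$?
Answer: $- \frac{5656}{5} \approx -1131.2$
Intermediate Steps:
$T = -4$
$w = - \frac{4}{5}$ ($w = \left(-4\right) \frac{1}{5} = - \frac{4}{5} \approx -0.8$)
$L{\left(E \right)} = \frac{48}{5}$ ($L{\left(E \right)} = \left(-5 + 3\right) \left(- \frac{4}{5} - 4\right) = \left(-2\right) \left(- \frac{24}{5}\right) = \frac{48}{5}$)
$28 \left(-50 + L{\left(8 \right)}\right) = 28 \left(-50 + \frac{48}{5}\right) = 28 \left(- \frac{202}{5}\right) = - \frac{5656}{5}$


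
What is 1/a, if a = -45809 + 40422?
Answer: -1/5387 ≈ -0.00018563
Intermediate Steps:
a = -5387
1/a = 1/(-5387) = -1/5387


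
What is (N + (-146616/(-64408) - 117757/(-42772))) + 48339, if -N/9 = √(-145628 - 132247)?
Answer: 16647622949159/344357372 - 135*I*√1235 ≈ 48344.0 - 4744.3*I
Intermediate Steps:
N = -135*I*√1235 (N = -9*√(-145628 - 132247) = -135*I*√1235 ≈ -4744.3*I)
(N + (-146616/(-64408) - 117757/(-42772))) + 48339 = (-135*I*√1235 + (-146616/(-64408) - 117757/(-42772))) + 48339 = (-135*I*√1235 + (-146616*(-1/64408) - 117757*(-1/42772))) + 48339 = (-135*I*√1235 + (18327/8051 + 117757/42772)) + 48339 = (-135*I*√1235 + 1731944051/344357372) + 48339 = (1731944051/344357372 - 135*I*√1235) + 48339 = 16647622949159/344357372 - 135*I*√1235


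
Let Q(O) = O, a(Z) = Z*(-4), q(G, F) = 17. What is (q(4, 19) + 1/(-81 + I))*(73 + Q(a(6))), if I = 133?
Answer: 43365/52 ≈ 833.94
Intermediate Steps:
a(Z) = -4*Z
(q(4, 19) + 1/(-81 + I))*(73 + Q(a(6))) = (17 + 1/(-81 + 133))*(73 - 4*6) = (17 + 1/52)*(73 - 24) = (17 + 1/52)*49 = (885/52)*49 = 43365/52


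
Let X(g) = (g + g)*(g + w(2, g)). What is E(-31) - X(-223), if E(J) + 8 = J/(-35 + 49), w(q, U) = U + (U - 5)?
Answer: -4208599/14 ≈ -3.0061e+5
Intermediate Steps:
w(q, U) = -5 + 2*U (w(q, U) = U + (-5 + U) = -5 + 2*U)
E(J) = -8 + J/14 (E(J) = -8 + J/(-35 + 49) = -8 + J/14)
X(g) = 2*g*(-5 + 3*g) (X(g) = (g + g)*(g + (-5 + 2*g)) = (2*g)*(-5 + 3*g) = 2*g*(-5 + 3*g))
E(-31) - X(-223) = (-8 + (1/14)*(-31)) - 2*(-223)*(-5 + 3*(-223)) = (-8 - 31/14) - 2*(-223)*(-5 - 669) = -143/14 - 2*(-223)*(-674) = -143/14 - 1*300604 = -143/14 - 300604 = -4208599/14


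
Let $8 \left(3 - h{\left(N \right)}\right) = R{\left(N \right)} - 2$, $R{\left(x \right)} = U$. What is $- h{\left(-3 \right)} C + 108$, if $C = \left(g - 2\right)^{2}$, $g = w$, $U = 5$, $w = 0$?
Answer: $\frac{195}{2} \approx 97.5$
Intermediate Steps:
$R{\left(x \right)} = 5$
$h{\left(N \right)} = \frac{21}{8}$ ($h{\left(N \right)} = 3 - \frac{5 - 2}{8} = 3 - \frac{3}{8} = \frac{21}{8}$)
$g = 0$
$C = 4$ ($C = \left(0 - 2\right)^{2} = \left(-2\right)^{2} = 4$)
$- h{\left(-3 \right)} C + 108 = \left(-1\right) \frac{21}{8} \cdot 4 + 108 = \left(- \frac{21}{8}\right) 4 + 108 = - \frac{21}{2} + 108 = \frac{195}{2}$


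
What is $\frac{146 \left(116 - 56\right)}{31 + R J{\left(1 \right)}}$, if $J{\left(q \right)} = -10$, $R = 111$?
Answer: $- \frac{8760}{1079} \approx -8.1186$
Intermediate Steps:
$\frac{146 \left(116 - 56\right)}{31 + R J{\left(1 \right)}} = \frac{146 \left(116 - 56\right)}{31 + 111 \left(-10\right)} = \frac{146 \cdot 60}{31 - 1110} = \frac{8760}{-1079} = 8760 \left(- \frac{1}{1079}\right) = - \frac{8760}{1079}$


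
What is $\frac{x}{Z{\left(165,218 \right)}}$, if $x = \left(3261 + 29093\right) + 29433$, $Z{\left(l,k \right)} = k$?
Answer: $\frac{61787}{218} \approx 283.43$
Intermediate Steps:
$x = 61787$ ($x = 32354 + 29433 = 61787$)
$\frac{x}{Z{\left(165,218 \right)}} = \frac{61787}{218}$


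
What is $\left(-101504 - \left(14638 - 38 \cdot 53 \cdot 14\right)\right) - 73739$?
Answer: $-161685$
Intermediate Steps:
$\left(-101504 - \left(14638 - 38 \cdot 53 \cdot 14\right)\right) - 73739 = \left(-101504 + \left(2014 \cdot 14 - 14638\right)\right) - 73739 = \left(-101504 + \left(28196 - 14638\right)\right) - 73739 = \left(-101504 + 13558\right) - 73739 = -87946 - 73739 = -161685$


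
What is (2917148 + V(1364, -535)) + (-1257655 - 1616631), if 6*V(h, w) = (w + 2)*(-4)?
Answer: 129652/3 ≈ 43217.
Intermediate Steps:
V(h, w) = -4/3 - 2*w/3 (V(h, w) = ((w + 2)*(-4))/6 = ((2 + w)*(-4))/6 = (-8 - 4*w)/6 = -4/3 - 2*w/3)
(2917148 + V(1364, -535)) + (-1257655 - 1616631) = (2917148 + (-4/3 - 2/3*(-535))) + (-1257655 - 1616631) = (2917148 + (-4/3 + 1070/3)) - 2874286 = (2917148 + 1066/3) - 2874286 = 8752510/3 - 2874286 = 129652/3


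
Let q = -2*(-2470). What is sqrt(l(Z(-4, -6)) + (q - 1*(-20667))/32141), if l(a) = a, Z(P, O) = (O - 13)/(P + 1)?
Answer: 250*sqrt(1060653)/96423 ≈ 2.6702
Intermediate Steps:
Z(P, O) = (-13 + O)/(1 + P)
q = 4940
sqrt(l(Z(-4, -6)) + (q - 1*(-20667))/32141) = sqrt((-13 - 6)/(1 - 4) + (4940 - 1*(-20667))/32141) = sqrt(-19/(-3) + (4940 + 20667)*(1/32141)) = sqrt(-1/3*(-19) + 25607*(1/32141)) = sqrt(19/3 + 25607/32141) = sqrt(687500/96423) = 250*sqrt(1060653)/96423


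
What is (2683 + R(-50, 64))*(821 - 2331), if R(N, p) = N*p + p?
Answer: 684030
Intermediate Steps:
R(N, p) = p + N*p
(2683 + R(-50, 64))*(821 - 2331) = (2683 + 64*(1 - 50))*(821 - 2331) = (2683 + 64*(-49))*(-1510) = (2683 - 3136)*(-1510) = -453*(-1510) = 684030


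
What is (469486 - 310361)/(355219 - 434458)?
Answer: -159125/79239 ≈ -2.0082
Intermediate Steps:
(469486 - 310361)/(355219 - 434458) = 159125/(-79239) = 159125*(-1/79239) = -159125/79239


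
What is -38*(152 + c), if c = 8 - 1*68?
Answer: -3496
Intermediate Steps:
c = -60 (c = 8 - 68 = -60)
-38*(152 + c) = -38*(152 - 60) = -38*92 = -3496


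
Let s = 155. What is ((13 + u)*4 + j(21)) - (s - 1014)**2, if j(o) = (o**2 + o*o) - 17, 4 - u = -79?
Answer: -736632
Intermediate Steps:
u = 83 (u = 4 - 1*(-79) = 4 + 79 = 83)
j(o) = -17 + 2*o**2 (j(o) = (o**2 + o**2) - 17 = 2*o**2 - 17 = -17 + 2*o**2)
((13 + u)*4 + j(21)) - (s - 1014)**2 = ((13 + 83)*4 + (-17 + 2*21**2)) - (155 - 1014)**2 = (96*4 + (-17 + 2*441)) - 1*(-859)**2 = (384 + (-17 + 882)) - 1*737881 = (384 + 865) - 737881 = 1249 - 737881 = -736632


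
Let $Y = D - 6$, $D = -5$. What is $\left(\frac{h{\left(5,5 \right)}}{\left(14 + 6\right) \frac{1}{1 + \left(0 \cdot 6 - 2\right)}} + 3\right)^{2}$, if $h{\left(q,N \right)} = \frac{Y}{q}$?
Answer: $\frac{96721}{10000} \approx 9.6721$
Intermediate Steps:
$Y = -11$ ($Y = -5 - 6 = -11$)
$h{\left(q,N \right)} = - \frac{11}{q}$
$\left(\frac{h{\left(5,5 \right)}}{\left(14 + 6\right) \frac{1}{1 + \left(0 \cdot 6 - 2\right)}} + 3\right)^{2} = \left(\frac{\left(-11\right) \frac{1}{5}}{\left(14 + 6\right) \frac{1}{1 + \left(0 \cdot 6 - 2\right)}} + 3\right)^{2} = \left(\frac{\left(-11\right) \frac{1}{5}}{20 \frac{1}{1 + \left(0 - 2\right)}} + 3\right)^{2} = \left(- \frac{11}{5 \frac{20}{1 - 2}} + 3\right)^{2} = \left(- \frac{11}{5 \frac{20}{-1}} + 3\right)^{2} = \left(- \frac{11}{5 \cdot 20 \left(-1\right)} + 3\right)^{2} = \left(- \frac{11}{5 \left(-20\right)} + 3\right)^{2} = \left(\left(- \frac{11}{5}\right) \left(- \frac{1}{20}\right) + 3\right)^{2} = \left(\frac{11}{100} + 3\right)^{2} = \left(\frac{311}{100}\right)^{2} = \frac{96721}{10000}$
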